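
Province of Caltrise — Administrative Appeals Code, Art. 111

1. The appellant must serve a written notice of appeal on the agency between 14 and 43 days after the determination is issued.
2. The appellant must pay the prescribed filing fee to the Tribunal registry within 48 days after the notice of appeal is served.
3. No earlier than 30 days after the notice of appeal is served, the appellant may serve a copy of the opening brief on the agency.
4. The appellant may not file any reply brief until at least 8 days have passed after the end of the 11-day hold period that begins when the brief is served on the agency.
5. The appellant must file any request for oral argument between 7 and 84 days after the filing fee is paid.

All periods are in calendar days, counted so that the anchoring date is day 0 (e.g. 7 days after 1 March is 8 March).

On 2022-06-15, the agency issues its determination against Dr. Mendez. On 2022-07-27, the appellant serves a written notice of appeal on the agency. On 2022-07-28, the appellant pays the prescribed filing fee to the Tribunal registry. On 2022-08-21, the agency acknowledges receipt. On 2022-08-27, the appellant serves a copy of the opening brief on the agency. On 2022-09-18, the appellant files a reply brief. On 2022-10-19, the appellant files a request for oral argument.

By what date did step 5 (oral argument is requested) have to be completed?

2022-10-20

Step 5 runs from 2022-07-28, when the filing fee is paid. The window is 7–84 days after 2022-07-28; it closes on 2022-10-20.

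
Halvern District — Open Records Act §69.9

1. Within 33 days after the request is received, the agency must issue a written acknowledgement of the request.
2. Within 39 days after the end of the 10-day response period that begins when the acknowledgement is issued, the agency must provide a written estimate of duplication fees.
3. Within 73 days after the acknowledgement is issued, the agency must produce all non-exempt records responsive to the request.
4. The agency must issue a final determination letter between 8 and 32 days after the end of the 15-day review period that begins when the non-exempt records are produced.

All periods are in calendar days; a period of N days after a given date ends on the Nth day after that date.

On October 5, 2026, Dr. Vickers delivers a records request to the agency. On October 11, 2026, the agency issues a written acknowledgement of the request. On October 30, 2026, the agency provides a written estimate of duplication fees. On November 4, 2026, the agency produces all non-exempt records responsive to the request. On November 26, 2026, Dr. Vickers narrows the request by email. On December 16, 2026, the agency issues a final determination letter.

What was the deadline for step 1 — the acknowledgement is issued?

Step 1 runs from October 5, 2026, when the request is received. 33 days after October 5, 2026 is November 7, 2026.

November 7, 2026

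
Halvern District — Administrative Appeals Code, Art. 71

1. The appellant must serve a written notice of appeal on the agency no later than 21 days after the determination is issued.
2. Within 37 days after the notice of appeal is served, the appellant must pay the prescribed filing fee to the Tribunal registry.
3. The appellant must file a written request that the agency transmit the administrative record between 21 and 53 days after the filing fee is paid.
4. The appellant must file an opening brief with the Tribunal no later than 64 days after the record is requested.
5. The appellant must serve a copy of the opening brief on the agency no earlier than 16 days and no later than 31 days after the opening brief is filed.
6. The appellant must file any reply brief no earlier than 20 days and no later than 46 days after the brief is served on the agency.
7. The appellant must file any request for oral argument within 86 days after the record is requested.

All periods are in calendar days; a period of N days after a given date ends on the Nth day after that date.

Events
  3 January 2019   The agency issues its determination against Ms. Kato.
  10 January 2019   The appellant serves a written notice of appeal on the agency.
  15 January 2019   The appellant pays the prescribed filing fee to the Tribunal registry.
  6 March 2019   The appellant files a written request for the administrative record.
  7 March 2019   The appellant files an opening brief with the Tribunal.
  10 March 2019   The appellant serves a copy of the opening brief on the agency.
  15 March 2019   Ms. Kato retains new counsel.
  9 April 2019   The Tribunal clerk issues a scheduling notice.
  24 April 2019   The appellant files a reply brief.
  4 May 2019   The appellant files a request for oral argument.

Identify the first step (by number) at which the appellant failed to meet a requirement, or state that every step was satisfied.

Step 1: 21 days after 3 January 2019 (when the determination is issued) is 24 January 2019; done 10 January 2019 — timely.
Step 2: 37 days after 10 January 2019 (when the notice of appeal is served) is 16 February 2019; 15 January 2019 is within that limit.
Step 3: the window is 21–53 days after 15 January 2019 (when the filing fee is paid), so 5 February 2019 through 9 March 2019; done 6 March 2019 — within the window.
Step 4: 64 days after 6 March 2019 (when the record is requested) is 9 May 2019; 7 March 2019 is within that limit.
Step 5: the window is 16–31 days after 7 March 2019 (when the opening brief is filed), so 23 March 2019 through 7 April 2019; 10 March 2019 is 13 days too early.
The analysis stops there.

Step 5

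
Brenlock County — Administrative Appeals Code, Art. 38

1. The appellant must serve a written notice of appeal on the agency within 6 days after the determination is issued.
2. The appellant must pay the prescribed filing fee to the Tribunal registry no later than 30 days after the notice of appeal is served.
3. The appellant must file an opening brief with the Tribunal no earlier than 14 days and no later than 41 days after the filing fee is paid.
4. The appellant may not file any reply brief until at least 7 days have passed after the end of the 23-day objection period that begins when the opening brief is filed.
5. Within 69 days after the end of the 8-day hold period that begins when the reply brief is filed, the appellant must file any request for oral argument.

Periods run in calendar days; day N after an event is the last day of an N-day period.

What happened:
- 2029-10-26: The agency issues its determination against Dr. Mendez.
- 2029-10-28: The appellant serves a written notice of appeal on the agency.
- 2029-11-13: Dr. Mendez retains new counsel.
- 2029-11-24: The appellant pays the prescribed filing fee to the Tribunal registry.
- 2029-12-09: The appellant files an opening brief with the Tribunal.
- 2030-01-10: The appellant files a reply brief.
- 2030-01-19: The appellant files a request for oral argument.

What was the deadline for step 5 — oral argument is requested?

The reply brief is filed on 2030-01-10; the 8-day hold period therefore ends 2030-01-18, and step 5 runs from that date. 69 days after 2030-01-18 is 2030-03-28.

2030-03-28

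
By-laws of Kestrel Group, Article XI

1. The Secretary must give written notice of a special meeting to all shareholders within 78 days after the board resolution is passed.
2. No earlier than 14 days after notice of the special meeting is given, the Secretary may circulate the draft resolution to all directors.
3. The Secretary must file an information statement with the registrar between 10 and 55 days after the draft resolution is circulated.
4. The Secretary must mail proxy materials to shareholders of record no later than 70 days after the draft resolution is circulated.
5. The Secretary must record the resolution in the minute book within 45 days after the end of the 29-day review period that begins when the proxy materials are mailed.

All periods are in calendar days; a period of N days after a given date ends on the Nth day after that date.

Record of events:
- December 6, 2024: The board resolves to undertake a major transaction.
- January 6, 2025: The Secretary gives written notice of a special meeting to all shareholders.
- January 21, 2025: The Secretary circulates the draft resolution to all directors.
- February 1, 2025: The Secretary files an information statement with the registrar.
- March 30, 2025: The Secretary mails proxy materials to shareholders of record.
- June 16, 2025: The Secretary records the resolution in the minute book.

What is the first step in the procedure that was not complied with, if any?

Step 1: 78 days after December 6, 2024 (when the board resolution is passed) is February 22, 2025; completed January 6, 2025, before the deadline.
Step 2: the earliest permitted date is 14 days after January 6, 2025 (when notice of the special meeting is given), i.e. January 20, 2025; January 21, 2025 is on or after that date.
Step 3: the window is 10–55 days after January 21, 2025 (when the draft resolution is circulated), so January 31, 2025 through March 17, 2025; February 1, 2025 falls inside that range.
Step 4: 70 days after January 21, 2025 (when the draft resolution is circulated) is April 1, 2025; March 30, 2025 is within that limit.
Step 5: 45 days after April 28, 2025 (end of the 29-day review period, which began when the proxy materials are mailed on March 30, 2025) is June 12, 2025; June 16, 2025 misses that deadline by 4 days.

Step 5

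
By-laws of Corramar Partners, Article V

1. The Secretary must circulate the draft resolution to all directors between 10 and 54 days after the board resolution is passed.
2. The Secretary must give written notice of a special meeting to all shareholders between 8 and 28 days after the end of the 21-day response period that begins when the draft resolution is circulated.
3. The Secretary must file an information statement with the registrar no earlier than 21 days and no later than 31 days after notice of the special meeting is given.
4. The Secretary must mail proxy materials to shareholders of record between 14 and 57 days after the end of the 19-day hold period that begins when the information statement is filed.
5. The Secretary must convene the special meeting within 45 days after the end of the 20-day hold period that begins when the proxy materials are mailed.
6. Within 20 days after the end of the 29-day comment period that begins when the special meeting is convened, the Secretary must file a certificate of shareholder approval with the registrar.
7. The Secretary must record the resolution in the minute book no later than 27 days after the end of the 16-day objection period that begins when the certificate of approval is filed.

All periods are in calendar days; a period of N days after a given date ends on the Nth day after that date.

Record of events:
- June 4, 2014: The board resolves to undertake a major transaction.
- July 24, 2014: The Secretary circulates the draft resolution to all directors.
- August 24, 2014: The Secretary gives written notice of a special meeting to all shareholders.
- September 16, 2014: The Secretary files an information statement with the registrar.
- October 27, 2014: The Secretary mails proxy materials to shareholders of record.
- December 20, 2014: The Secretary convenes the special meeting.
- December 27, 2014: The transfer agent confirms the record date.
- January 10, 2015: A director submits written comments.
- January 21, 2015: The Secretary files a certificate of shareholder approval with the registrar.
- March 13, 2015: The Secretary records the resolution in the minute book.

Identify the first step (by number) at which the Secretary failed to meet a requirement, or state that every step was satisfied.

Step 7

Step 1 — 10 and 54 days from June 4, 2014 (when the board resolution is passed) are June 14, 2014 and July 28, 2014 respectively; done July 24, 2014 — within the window.
Step 2 — 8 and 28 days from August 14, 2014 (end of the 21-day response period, which began when the draft resolution is circulated on July 24, 2014) are August 22, 2014 and September 11, 2014 respectively; done August 24, 2014 — within the window.
Step 3 — 21 and 31 days from August 24, 2014 (when notice of the special meeting is given) are September 14, 2014 and September 24, 2014 respectively; done September 16, 2014 — within the window.
Step 4 — 14 and 57 days from October 5, 2014 (end of the 19-day hold period, which began when the information statement is filed on September 16, 2014) are October 19, 2014 and December 1, 2014 respectively; done October 27, 2014 — within the window.
Step 5 — counting 45 days from November 16, 2014 (end of the 20-day hold period, which began when the proxy materials are mailed on October 27, 2014) gives a deadline of December 31, 2014; December 20, 2014 is within that limit.
Step 6 — counting 20 days from January 18, 2015 (end of the 29-day comment period, which began when the special meeting is convened on December 20, 2014) gives a deadline of February 7, 2015; completed January 21, 2015, before the deadline.
Step 7 — counting 27 days from February 6, 2015 (end of the 16-day objection period, which began when the certificate of approval is filed on January 21, 2015) gives a deadline of March 5, 2015; not done until March 13, 2015, 8 days after the deadline.
No need to go further; step 7 was not satisfied.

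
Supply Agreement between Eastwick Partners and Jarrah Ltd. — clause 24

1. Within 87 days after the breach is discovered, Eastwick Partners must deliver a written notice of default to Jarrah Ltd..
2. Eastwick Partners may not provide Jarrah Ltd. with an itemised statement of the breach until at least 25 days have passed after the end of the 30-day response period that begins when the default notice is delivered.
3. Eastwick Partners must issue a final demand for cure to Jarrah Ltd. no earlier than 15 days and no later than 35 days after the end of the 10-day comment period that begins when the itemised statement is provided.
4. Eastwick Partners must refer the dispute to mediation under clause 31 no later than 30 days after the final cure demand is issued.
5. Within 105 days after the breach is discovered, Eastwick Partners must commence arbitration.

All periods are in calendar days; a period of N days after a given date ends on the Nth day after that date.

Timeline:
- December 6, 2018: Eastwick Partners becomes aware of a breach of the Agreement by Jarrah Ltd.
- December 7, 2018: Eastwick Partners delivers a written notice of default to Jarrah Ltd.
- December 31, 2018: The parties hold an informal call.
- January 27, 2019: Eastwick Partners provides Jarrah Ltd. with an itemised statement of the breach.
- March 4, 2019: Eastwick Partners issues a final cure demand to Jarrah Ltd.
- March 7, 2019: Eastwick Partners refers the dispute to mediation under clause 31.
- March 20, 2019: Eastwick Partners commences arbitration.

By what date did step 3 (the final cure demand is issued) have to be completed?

March 13, 2019

The itemised statement is provided on January 27, 2019; the 10-day comment period therefore ends February 6, 2019, and step 3 runs from that date. The window is 15–35 days after February 6, 2019; it closes on March 13, 2019.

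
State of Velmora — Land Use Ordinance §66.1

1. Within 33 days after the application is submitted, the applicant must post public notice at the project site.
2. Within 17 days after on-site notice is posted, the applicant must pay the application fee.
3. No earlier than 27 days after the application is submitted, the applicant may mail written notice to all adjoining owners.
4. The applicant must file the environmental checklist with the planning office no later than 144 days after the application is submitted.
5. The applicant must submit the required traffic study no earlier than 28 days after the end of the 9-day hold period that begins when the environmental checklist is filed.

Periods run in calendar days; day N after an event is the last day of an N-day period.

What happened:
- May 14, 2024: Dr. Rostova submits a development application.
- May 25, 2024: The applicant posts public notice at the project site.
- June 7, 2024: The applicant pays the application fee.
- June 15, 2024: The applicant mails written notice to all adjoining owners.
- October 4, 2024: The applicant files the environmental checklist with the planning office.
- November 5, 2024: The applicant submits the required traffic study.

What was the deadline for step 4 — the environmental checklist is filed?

Step 4 runs from May 14, 2024, when the application is submitted. 144 days after May 14, 2024 is October 5, 2024.

October 5, 2024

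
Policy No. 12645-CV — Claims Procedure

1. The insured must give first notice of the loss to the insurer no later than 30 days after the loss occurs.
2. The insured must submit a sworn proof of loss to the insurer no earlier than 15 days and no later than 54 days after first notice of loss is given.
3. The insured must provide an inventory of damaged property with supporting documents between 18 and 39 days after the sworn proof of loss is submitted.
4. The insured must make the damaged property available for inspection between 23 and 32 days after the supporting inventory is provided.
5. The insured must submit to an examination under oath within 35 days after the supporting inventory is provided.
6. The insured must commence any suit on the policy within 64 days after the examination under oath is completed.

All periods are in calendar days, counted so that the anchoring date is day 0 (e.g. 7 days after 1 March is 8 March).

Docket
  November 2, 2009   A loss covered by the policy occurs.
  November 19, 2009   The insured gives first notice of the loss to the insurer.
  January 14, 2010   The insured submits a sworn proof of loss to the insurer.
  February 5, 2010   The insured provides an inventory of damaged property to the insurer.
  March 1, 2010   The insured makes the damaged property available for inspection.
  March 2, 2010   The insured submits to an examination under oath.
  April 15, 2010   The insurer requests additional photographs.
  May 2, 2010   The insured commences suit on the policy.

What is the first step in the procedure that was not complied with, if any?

(1) due by November 2, 2009 + 30 days = December 2, 2009; November 19, 2009 is within that limit.
(2) the permitted window runs from November 19, 2009 + 15 = December 4, 2009 to November 19, 2009 + 54 = January 12, 2010; done January 14, 2010 — 2 days after the window closed.

Step 2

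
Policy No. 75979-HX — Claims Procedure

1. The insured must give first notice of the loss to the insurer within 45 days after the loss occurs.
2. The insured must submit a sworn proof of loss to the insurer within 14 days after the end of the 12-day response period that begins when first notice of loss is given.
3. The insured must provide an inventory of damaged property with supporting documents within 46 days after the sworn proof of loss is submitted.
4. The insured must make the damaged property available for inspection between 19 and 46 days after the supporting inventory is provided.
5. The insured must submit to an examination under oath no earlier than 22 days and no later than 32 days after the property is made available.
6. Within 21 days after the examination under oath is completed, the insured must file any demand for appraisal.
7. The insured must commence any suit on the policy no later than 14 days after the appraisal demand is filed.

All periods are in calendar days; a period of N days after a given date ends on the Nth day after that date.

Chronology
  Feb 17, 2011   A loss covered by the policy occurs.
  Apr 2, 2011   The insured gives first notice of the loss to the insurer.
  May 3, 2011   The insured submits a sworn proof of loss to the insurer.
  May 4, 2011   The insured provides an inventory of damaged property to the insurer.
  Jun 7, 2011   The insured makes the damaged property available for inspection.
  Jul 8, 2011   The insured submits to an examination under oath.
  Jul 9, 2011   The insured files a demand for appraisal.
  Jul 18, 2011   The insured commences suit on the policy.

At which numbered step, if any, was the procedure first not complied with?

Step 2

Step 1 — counting 45 days from Feb 17, 2011 (when the loss occurs) gives a deadline of Apr 3, 2011; Apr 2, 2011 is within that limit.
Step 2 — counting 14 days from Apr 14, 2011 (end of the 12-day response period, which began when first notice of loss is given on Apr 2, 2011) gives a deadline of Apr 28, 2011; May 3, 2011 misses that deadline by 5 days.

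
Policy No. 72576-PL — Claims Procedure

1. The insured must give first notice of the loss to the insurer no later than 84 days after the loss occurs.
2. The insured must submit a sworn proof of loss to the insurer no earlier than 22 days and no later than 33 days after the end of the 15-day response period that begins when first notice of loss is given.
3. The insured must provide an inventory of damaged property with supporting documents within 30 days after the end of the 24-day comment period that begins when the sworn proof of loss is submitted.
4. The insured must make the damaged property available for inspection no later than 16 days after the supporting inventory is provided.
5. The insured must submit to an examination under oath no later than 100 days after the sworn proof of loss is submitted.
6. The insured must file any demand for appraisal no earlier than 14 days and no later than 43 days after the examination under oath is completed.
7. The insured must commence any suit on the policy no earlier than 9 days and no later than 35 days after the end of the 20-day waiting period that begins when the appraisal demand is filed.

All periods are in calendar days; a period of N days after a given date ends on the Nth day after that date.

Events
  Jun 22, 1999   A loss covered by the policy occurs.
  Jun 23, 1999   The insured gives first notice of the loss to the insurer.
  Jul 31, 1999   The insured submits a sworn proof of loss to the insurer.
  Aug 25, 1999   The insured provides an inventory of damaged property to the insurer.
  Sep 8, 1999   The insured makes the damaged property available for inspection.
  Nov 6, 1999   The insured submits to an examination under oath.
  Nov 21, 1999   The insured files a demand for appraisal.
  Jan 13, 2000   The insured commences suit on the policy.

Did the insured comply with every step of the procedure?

Yes

Step 1 — counting 84 days from Jun 22, 1999 (when the loss occurs) gives a deadline of Sep 14, 1999; completed Jun 23, 1999, before the deadline.
Step 2 — 22 and 33 days from Jul 8, 1999 (end of the 15-day response period, which began when first notice of loss is given on Jun 23, 1999) are Jul 30, 1999 and Aug 10, 1999 respectively; Jul 31, 1999 falls inside that range.
Step 3 — counting 30 days from Aug 24, 1999 (end of the 24-day comment period, which began when the sworn proof of loss is submitted on Jul 31, 1999) gives a deadline of Sep 23, 1999; Aug 25, 1999 is within that limit.
Step 4 — counting 16 days from Aug 25, 1999 (when the supporting inventory is provided) gives a deadline of Sep 10, 1999; done Sep 8, 1999 — timely.
Step 5 — counting 100 days from Jul 31, 1999 (when the sworn proof of loss is submitted) gives a deadline of Nov 8, 1999; completed Nov 6, 1999, before the deadline.
Step 6 — 14 and 43 days from Nov 6, 1999 (when the examination under oath is completed) are Nov 20, 1999 and Dec 19, 1999 respectively; done Nov 21, 1999, which is between those dates.
Step 7 — 9 and 35 days from Dec 11, 1999 (end of the 20-day waiting period, which began when the appraisal demand is filed on Nov 21, 1999) are Dec 20, 1999 and Jan 15, 2000 respectively; done Jan 13, 2000, which is between those dates.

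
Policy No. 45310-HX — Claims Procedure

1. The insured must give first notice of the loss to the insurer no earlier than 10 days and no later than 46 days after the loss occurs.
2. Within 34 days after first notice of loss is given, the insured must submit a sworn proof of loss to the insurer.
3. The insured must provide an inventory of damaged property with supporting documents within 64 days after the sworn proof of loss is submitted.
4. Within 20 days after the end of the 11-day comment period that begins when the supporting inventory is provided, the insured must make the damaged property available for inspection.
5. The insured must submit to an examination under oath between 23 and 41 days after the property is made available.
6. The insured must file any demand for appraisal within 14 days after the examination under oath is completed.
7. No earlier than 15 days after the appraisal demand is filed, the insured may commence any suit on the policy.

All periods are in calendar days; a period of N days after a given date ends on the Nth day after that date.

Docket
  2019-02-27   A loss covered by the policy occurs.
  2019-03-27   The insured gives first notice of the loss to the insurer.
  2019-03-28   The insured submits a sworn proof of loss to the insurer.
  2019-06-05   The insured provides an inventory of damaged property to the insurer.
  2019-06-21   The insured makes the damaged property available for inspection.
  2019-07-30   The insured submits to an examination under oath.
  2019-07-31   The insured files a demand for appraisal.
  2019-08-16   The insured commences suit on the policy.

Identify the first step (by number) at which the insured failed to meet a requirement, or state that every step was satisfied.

Step 1 — 10 and 46 days from 2019-02-27 (when the loss occurs) are 2019-03-09 and 2019-04-14 respectively; done 2019-03-27 — within the window.
Step 2 — counting 34 days from 2019-03-27 (when first notice of loss is given) gives a deadline of 2019-04-30; 2019-03-28 is within that limit.
Step 3 — counting 64 days from 2019-03-28 (when the sworn proof of loss is submitted) gives a deadline of 2019-05-31; 2019-06-05 misses that deadline by 5 days.
No need to go further; step 3 was not satisfied.

Step 3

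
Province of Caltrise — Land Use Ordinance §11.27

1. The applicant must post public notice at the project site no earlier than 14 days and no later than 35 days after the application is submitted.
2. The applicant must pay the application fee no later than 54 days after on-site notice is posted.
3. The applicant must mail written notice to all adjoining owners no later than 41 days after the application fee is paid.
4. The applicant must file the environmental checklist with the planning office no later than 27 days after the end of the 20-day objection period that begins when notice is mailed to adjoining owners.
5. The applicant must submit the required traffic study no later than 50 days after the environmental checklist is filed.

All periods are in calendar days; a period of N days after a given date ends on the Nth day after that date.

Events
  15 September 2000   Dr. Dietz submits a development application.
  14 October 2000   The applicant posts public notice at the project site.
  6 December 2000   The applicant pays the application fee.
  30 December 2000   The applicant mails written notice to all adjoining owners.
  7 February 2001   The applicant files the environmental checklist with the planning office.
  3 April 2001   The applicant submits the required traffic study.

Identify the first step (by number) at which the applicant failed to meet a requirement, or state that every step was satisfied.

Step 1: the window is 14–35 days after 15 September 2000 (when the application is submitted), so 29 September 2000 through 20 October 2000; 14 October 2000 falls inside that range.
Step 2: 54 days after 14 October 2000 (when on-site notice is posted) is 7 December 2000; done 6 December 2000 — timely.
Step 3: 41 days after 6 December 2000 (when the application fee is paid) is 16 January 2001; done 30 December 2000 — timely.
Step 4: 27 days after 19 January 2001 (end of the 20-day objection period, which began when notice is mailed to adjoining owners on 30 December 2000) is 15 February 2001; done 7 February 2001 — timely.
Step 5: 50 days after 7 February 2001 (when the environmental checklist is filed) is 29 March 2001; not done until 3 April 2001, 5 days after the deadline.
That is the first point of non-compliance.

Step 5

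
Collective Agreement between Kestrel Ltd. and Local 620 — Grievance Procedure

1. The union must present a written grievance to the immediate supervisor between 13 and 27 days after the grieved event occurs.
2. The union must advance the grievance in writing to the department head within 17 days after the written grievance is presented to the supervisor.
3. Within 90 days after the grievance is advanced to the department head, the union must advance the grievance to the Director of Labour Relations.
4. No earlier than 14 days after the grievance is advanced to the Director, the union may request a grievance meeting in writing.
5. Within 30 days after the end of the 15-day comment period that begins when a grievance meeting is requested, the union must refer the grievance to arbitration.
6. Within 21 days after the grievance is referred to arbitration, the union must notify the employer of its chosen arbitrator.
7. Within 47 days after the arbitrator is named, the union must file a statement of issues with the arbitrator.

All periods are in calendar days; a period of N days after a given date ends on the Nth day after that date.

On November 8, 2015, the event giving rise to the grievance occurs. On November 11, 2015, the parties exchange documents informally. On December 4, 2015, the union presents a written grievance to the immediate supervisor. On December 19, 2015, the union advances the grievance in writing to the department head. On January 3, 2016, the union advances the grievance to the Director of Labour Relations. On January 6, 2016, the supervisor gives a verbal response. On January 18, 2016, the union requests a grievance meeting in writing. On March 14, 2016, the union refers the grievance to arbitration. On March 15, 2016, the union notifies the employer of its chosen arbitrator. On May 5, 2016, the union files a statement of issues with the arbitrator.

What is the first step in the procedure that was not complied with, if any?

Step 5

(1) the permitted window runs from November 8, 2015 + 13 = November 21, 2015 to November 8, 2015 + 27 = December 5, 2015; done December 4, 2015 — within the window.
(2) due by December 4, 2015 + 17 days = December 21, 2015; December 19, 2015 is within that limit.
(3) due by December 19, 2015 + 90 days = March 18, 2016; completed January 3, 2016, before the deadline.
(4) permitted from January 3, 2016 + 14 days = January 17, 2016 onward; January 18, 2016 is on or after that date.
(5) due by February 2, 2016 + 30 days = March 3, 2016; not done until March 14, 2016, 11 days after the deadline.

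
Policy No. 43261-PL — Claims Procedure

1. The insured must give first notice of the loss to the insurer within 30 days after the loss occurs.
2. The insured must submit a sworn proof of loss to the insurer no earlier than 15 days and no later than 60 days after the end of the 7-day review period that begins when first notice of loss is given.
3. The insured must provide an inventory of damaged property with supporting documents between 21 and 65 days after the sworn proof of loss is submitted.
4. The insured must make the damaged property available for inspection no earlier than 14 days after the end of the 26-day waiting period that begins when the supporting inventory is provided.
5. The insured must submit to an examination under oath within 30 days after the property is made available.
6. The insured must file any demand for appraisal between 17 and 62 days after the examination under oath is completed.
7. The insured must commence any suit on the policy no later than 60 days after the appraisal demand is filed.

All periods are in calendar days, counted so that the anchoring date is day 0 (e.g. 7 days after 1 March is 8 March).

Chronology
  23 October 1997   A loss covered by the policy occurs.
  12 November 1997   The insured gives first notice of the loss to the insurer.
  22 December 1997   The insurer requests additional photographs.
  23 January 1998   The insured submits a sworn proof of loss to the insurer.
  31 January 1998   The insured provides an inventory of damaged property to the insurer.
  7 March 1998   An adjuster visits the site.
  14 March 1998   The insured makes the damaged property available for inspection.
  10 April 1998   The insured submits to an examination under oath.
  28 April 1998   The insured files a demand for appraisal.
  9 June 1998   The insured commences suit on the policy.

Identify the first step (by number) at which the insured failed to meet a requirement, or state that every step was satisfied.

(1) due by 23 October 1997 + 30 days = 22 November 1997; done 12 November 1997 — timely.
(2) the permitted window runs from 19 November 1997 + 15 = 4 December 1997 to 19 November 1997 + 60 = 18 January 1998; 23 January 1998 is 5 days past the end of the window.
The procedure was therefore not followed at step 2.

Step 2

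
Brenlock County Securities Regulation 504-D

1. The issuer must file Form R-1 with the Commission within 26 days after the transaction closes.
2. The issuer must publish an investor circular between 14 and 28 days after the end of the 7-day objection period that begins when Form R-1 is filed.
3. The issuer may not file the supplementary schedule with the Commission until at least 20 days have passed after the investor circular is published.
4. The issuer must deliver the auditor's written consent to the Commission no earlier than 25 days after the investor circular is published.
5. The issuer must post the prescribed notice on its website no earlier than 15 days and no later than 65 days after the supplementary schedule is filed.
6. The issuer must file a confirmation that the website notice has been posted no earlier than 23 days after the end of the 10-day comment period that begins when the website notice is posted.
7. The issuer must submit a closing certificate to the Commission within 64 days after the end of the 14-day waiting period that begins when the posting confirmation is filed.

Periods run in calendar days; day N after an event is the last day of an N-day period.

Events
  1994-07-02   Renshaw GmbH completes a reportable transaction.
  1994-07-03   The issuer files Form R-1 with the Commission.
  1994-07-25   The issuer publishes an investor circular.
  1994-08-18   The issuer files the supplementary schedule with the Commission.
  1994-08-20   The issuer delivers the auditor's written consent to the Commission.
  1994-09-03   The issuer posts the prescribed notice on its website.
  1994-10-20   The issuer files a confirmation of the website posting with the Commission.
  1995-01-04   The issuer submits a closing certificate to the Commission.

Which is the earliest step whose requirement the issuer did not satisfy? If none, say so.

None — every step was satisfied

Step 1: 26 days after 1994-07-02 (when the transaction closes) is 1994-07-28; done 1994-07-03 — timely.
Step 2: the window is 14–28 days after 1994-07-10 (end of the 7-day objection period, which began when Form R-1 is filed on 1994-07-03), so 1994-07-24 through 1994-08-07; 1994-07-25 falls inside that range.
Step 3: the earliest permitted date is 20 days after 1994-07-25 (when the investor circular is published), i.e. 1994-08-14; 1994-08-18 is on or after that date.
Step 4: the earliest permitted date is 25 days after 1994-07-25 (when the investor circular is published), i.e. 1994-08-19; 1994-08-20 is on or after that date.
Step 5: the window is 15–65 days after 1994-08-18 (when the supplementary schedule is filed), so 1994-09-02 through 1994-10-22; done 1994-09-03, which is between those dates.
Step 6: the earliest permitted date is 23 days after 1994-09-13 (end of the 10-day comment period, which began when the website notice is posted on 1994-09-03), i.e. 1994-10-06; 1994-10-20 is on or after that date.
Step 7: 64 days after 1994-11-03 (end of the 14-day waiting period, which began when the posting confirmation is filed on 1994-10-20) is 1995-01-06; 1995-01-04 is within that limit.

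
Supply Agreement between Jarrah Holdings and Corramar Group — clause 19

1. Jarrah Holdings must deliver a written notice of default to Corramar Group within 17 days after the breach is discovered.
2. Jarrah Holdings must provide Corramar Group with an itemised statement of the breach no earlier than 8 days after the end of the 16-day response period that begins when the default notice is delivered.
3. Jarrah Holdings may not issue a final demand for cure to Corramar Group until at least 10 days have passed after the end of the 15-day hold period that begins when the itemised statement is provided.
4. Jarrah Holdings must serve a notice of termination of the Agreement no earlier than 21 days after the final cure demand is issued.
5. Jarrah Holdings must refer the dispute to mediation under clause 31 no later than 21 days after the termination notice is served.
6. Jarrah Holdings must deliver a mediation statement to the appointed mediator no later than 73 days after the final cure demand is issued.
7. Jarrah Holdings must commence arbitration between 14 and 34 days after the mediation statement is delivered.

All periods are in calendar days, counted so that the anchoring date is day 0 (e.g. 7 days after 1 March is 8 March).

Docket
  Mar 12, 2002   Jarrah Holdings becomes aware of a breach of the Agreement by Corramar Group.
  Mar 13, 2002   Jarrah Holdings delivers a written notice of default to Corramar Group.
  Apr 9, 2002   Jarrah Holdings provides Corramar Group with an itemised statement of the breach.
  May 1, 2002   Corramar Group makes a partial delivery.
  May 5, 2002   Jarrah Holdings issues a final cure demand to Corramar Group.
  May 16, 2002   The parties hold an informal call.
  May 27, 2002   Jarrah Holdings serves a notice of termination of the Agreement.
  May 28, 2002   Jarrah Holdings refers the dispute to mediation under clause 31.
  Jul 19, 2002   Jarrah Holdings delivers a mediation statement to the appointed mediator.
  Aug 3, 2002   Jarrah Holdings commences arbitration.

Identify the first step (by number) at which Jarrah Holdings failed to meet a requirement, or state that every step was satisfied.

Step 1: 17 days after Mar 12, 2002 (when the breach is discovered) is Mar 29, 2002; completed Mar 13, 2002, before the deadline.
Step 2: the earliest permitted date is 8 days after Mar 29, 2002 (end of the 16-day response period, which began when the default notice is delivered on Mar 13, 2002), i.e. Apr 6, 2002; Apr 9, 2002 is on or after that date.
Step 3: the earliest permitted date is 10 days after Apr 24, 2002 (end of the 15-day hold period, which began when the itemised statement is provided on Apr 9, 2002), i.e. May 4, 2002; May 5, 2002 is on or after that date.
Step 4: the earliest permitted date is 21 days after May 5, 2002 (when the final cure demand is issued), i.e. May 26, 2002; May 27, 2002 is on or after that date.
Step 5: 21 days after May 27, 2002 (when the termination notice is served) is Jun 17, 2002; done May 28, 2002 — timely.
Step 6: 73 days after May 5, 2002 (when the final cure demand is issued) is Jul 17, 2002; done Jul 19, 2002 — 2 days late.

Step 6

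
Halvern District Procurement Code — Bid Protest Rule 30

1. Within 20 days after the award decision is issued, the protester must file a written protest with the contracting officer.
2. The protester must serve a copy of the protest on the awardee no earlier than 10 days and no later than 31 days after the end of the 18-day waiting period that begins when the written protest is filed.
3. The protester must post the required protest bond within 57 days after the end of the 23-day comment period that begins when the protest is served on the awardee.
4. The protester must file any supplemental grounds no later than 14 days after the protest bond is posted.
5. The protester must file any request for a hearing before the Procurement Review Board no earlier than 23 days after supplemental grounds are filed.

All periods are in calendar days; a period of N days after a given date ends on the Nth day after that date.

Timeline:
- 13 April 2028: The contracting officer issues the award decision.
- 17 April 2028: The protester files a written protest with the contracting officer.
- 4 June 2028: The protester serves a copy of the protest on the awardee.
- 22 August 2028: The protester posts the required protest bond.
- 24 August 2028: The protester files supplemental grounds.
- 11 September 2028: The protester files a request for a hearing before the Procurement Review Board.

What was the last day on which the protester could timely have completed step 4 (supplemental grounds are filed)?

Step 4 runs from 22 August 2028, when the protest bond is posted. 14 days after 22 August 2028 is 5 September 2028.

5 September 2028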